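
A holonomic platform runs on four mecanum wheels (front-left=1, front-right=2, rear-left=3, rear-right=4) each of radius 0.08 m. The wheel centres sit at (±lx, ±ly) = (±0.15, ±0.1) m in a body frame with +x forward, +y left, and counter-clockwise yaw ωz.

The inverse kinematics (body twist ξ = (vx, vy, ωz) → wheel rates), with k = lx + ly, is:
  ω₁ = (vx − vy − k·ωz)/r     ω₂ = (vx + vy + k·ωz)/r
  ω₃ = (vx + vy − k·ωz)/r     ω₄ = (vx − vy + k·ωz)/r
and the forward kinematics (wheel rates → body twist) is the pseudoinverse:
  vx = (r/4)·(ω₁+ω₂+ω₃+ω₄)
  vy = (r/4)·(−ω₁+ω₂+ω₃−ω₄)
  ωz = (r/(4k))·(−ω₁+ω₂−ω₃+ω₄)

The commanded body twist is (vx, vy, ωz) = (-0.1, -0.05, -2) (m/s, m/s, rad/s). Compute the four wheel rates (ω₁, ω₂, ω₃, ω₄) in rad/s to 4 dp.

(5.6250, -8.1250, 4.3750, -6.8750)

k = lx + ly = 0.15 + 0.1 = 0.2500;  k·ωz = 0.2500·-2 = -0.5000
ω₁ (FL) = (vx − vy − k·ωz)/r = 0.4500/0.08 = 5.6250
ω₂ (FR) = (vx + vy + k·ωz)/r = -0.6500/0.08 = -8.1250
ω₃ (RL) = (vx + vy − k·ωz)/r = 0.3500/0.08 = 4.3750
ω₄ (RR) = (vx − vy + k·ωz)/r = -0.5500/0.08 = -6.8750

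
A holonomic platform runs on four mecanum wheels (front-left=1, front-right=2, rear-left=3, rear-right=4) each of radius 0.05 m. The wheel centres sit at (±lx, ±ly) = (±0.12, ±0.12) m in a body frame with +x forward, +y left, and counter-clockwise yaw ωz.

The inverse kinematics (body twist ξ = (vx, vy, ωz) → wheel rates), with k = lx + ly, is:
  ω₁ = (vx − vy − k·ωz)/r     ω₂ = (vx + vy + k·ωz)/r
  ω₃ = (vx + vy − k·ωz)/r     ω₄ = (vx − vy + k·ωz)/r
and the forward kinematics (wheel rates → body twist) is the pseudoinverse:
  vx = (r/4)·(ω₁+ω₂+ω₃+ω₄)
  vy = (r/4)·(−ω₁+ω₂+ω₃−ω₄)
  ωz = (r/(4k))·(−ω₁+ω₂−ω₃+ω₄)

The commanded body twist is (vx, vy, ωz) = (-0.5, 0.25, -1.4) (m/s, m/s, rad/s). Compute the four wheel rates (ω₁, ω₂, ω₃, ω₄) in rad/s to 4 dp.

k = lx + ly = 0.12 + 0.12 = 0.2400;  k·ωz = 0.2400·-1.4 = -0.3360
ω₁ (FL) = (vx − vy − k·ωz)/r = -0.4140/0.05 = -8.2800
ω₂ (FR) = (vx + vy + k·ωz)/r = -0.5860/0.05 = -11.7200
ω₃ (RL) = (vx + vy − k·ωz)/r = 0.0860/0.05 = 1.7200
ω₄ (RR) = (vx − vy + k·ωz)/r = -1.0860/0.05 = -21.7200

(-8.2800, -11.7200, 1.7200, -21.7200)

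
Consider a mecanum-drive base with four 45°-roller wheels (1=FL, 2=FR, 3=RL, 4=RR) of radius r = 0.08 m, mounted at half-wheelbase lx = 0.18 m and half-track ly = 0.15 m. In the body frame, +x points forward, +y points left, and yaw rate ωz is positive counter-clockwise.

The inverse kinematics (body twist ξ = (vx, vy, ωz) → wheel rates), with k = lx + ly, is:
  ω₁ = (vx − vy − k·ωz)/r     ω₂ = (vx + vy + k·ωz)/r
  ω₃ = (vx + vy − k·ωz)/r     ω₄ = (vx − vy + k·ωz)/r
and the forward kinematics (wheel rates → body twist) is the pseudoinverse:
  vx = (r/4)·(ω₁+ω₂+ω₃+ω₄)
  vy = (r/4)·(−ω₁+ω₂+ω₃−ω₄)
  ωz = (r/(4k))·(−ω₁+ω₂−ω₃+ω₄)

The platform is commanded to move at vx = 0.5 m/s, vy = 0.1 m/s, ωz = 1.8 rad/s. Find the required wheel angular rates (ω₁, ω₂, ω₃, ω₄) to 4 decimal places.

(-2.4250, 14.9250, 0.0750, 12.4250)

k = lx + ly = 0.18 + 0.15 = 0.3300;  k·ωz = 0.3300·1.8 = 0.5940
ω₁ (FL) = (vx − vy − k·ωz)/r = -0.1940/0.08 = -2.4250
ω₂ (FR) = (vx + vy + k·ωz)/r = 1.1940/0.08 = 14.9250
ω₃ (RL) = (vx + vy − k·ωz)/r = 0.0060/0.08 = 0.0750
ω₄ (RR) = (vx − vy + k·ωz)/r = 0.9940/0.08 = 12.4250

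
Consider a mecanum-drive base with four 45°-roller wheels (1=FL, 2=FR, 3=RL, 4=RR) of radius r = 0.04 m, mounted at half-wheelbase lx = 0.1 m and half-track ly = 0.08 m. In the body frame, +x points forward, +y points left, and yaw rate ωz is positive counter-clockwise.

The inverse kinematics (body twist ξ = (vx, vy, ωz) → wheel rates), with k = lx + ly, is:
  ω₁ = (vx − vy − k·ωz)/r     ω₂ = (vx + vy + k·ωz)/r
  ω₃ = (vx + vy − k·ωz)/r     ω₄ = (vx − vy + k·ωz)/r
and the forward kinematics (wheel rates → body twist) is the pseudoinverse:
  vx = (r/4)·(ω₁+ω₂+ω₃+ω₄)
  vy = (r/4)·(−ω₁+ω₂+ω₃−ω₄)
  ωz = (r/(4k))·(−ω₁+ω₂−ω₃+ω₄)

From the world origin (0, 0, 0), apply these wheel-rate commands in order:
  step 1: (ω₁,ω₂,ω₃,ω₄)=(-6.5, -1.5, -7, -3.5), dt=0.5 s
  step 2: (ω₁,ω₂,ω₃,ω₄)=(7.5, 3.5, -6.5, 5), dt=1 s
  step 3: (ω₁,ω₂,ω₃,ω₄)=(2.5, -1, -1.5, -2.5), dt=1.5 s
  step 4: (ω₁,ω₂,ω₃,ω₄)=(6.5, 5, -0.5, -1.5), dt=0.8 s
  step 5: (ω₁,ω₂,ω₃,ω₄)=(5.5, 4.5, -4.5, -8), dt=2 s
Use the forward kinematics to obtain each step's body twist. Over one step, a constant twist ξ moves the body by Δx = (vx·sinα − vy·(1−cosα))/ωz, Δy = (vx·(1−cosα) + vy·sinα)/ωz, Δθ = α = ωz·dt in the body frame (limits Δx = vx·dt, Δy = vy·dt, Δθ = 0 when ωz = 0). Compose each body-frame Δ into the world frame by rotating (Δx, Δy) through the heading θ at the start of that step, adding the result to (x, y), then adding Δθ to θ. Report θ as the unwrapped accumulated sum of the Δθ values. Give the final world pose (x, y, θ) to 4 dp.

step 1: ξ=(vx,vy,ωz)=(-0.1850, 0.0150, 0.4722), dt=0.5 → body Δ=(-0.0925, -0.0034, 0.2361) → world pose (-0.0925, -0.0034, 0.2361)
step 2: ξ=(vx,vy,ωz)=(0.0950, -0.1550, 0.4167), dt=1.0 → body Δ=(0.1241, -0.1310, 0.4167) → world pose (0.0588, -0.1018, 0.6528)
step 3: ξ=(vx,vy,ωz)=(-0.0250, -0.0250, -0.2500), dt=1.5 → body Δ=(-0.0436, -0.0297, -0.3750) → world pose (0.0422, -0.1519, 0.2778)
step 4: ξ=(vx,vy,ωz)=(0.0950, -0.0050, -0.1389), dt=0.8 → body Δ=(0.0756, -0.0082, -0.1111) → world pose (0.1172, -0.1390, 0.1667)
step 5: ξ=(vx,vy,ωz)=(-0.0250, 0.0250, -0.2500), dt=2.0 → body Δ=(-0.0357, 0.0602, -0.5000) → world pose (0.0720, -0.0856, -0.3333)

(0.0720, -0.0856, -0.3333)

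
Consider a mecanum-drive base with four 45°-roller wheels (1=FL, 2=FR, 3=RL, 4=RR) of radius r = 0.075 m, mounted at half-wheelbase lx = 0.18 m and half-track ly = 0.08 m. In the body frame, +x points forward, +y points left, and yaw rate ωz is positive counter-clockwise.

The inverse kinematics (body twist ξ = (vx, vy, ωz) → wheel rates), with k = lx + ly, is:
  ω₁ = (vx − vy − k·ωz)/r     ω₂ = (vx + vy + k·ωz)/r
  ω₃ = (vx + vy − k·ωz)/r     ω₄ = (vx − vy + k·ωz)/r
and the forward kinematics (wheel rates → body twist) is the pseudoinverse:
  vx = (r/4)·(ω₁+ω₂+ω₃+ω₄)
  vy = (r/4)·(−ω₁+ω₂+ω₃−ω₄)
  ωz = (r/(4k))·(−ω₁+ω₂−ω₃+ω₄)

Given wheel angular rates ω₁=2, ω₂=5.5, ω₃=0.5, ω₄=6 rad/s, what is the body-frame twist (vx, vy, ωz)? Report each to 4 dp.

(0.2625, -0.0375, 0.6490)

k = lx + ly = 0.18 + 0.08 = 0.2600
ω₁+ω₂+ω₃+ω₄ = 14.0000  →  vx = (0.075/4)·14.0000 = 0.2625
−ω₁+ω₂+ω₃−ω₄ = -2.0000  →  vy = (0.075/4)·-2.0000 = -0.0375
−ω₁+ω₂−ω₃+ω₄ = 9.0000  →  ωz = (0.075/1.0400)·9.0000 = 0.6490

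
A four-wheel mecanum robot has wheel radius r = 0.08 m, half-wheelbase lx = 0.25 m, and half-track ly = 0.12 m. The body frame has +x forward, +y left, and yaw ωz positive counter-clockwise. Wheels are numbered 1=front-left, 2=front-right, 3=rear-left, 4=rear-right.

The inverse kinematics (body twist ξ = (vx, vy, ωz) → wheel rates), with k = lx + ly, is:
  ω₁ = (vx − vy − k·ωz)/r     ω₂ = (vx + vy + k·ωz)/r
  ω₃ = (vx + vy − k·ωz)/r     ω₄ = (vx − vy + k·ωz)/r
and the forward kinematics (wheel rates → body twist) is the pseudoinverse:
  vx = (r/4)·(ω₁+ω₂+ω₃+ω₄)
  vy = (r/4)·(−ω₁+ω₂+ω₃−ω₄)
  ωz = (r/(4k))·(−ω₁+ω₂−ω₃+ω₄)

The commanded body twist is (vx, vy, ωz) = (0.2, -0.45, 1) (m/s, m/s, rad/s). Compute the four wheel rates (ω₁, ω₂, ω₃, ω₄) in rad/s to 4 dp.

k = lx + ly = 0.25 + 0.12 = 0.3700;  k·ωz = 0.3700·1 = 0.3700
ω₁ (FL) = (vx − vy − k·ωz)/r = 0.2800/0.08 = 3.5000
ω₂ (FR) = (vx + vy + k·ωz)/r = 0.1200/0.08 = 1.5000
ω₃ (RL) = (vx + vy − k·ωz)/r = -0.6200/0.08 = -7.7500
ω₄ (RR) = (vx − vy + k·ωz)/r = 1.0200/0.08 = 12.7500

(3.5000, 1.5000, -7.7500, 12.7500)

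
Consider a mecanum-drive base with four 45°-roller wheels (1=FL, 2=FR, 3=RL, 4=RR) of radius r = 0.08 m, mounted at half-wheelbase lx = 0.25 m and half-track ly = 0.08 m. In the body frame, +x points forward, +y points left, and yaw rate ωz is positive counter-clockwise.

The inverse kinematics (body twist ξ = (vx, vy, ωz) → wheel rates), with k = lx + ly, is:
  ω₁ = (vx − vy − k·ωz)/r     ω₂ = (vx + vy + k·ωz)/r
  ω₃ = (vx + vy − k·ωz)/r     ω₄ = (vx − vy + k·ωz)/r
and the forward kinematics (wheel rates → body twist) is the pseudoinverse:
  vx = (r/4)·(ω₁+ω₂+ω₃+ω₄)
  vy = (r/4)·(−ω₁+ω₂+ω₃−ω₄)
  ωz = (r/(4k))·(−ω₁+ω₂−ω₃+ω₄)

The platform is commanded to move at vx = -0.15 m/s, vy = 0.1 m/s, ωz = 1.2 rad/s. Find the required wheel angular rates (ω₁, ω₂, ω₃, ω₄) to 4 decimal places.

k = lx + ly = 0.25 + 0.08 = 0.3300;  k·ωz = 0.3300·1.2 = 0.3960
ω₁ (FL) = (vx − vy − k·ωz)/r = -0.6460/0.08 = -8.0750
ω₂ (FR) = (vx + vy + k·ωz)/r = 0.3460/0.08 = 4.3250
ω₃ (RL) = (vx + vy − k·ωz)/r = -0.4460/0.08 = -5.5750
ω₄ (RR) = (vx − vy + k·ωz)/r = 0.1460/0.08 = 1.8250

(-8.0750, 4.3250, -5.5750, 1.8250)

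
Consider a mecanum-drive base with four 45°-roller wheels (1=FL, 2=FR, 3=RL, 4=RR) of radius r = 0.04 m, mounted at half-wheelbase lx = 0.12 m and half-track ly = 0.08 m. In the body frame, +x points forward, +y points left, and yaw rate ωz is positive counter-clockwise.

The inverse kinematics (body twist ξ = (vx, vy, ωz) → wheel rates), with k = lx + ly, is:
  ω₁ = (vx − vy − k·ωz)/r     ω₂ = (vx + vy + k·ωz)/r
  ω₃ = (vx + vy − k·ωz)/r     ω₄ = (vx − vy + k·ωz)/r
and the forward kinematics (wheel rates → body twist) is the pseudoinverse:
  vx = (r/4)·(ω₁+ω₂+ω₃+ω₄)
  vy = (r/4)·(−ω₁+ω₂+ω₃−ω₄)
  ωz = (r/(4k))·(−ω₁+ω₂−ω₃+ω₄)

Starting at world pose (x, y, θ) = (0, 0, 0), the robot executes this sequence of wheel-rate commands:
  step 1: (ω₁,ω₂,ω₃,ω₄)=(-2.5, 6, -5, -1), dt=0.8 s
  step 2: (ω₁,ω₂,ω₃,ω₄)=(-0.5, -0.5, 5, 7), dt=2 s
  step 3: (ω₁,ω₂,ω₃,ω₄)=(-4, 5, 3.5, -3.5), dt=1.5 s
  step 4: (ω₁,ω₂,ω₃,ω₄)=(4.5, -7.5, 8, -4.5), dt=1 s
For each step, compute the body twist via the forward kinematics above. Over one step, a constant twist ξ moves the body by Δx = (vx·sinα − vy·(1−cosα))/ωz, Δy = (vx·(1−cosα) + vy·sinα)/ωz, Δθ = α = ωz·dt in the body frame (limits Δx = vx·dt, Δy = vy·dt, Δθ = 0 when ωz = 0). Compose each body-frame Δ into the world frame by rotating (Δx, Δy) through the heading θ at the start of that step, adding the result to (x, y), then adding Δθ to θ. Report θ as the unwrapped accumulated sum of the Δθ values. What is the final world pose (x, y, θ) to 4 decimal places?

step 1: ξ=(vx,vy,ωz)=(-0.0250, 0.0450, 0.6250), dt=0.8 → body Δ=(-0.0280, 0.0296, 0.5000) → world pose (-0.0280, 0.0296, 0.5000)
step 2: ξ=(vx,vy,ωz)=(0.1100, -0.0200, 0.1000), dt=2.0 → body Δ=(0.2225, -0.0178, 0.2000) → world pose (0.1758, 0.1207, 0.7000)
step 3: ξ=(vx,vy,ωz)=(0.0100, 0.1600, 0.1000), dt=1.5 → body Δ=(-0.0030, 0.2402, 0.1500) → world pose (0.0188, 0.3025, 0.8500)
step 4: ξ=(vx,vy,ωz)=(0.0050, 0.0050, -1.2250), dt=1.0 → body Δ=(0.0065, 0.0011, -1.2250) → world pose (0.0222, 0.3081, -0.3750)

(0.0222, 0.3081, -0.3750)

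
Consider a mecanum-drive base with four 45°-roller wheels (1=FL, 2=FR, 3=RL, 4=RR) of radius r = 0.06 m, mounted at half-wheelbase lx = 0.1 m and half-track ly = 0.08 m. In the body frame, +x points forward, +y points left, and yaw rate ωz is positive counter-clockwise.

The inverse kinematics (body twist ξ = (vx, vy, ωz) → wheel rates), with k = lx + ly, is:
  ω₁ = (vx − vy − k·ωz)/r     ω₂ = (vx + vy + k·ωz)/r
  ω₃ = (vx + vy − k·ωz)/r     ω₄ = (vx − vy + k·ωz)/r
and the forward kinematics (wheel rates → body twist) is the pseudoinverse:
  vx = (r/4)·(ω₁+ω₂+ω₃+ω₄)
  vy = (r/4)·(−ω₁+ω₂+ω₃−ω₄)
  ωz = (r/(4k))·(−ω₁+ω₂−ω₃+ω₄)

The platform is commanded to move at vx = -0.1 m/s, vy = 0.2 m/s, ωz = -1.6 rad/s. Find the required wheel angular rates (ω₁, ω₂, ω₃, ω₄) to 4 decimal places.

k = lx + ly = 0.1 + 0.08 = 0.1800;  k·ωz = 0.1800·-1.6 = -0.2880
ω₁ (FL) = (vx − vy − k·ωz)/r = -0.0120/0.06 = -0.2000
ω₂ (FR) = (vx + vy + k·ωz)/r = -0.1880/0.06 = -3.1333
ω₃ (RL) = (vx + vy − k·ωz)/r = 0.3880/0.06 = 6.4667
ω₄ (RR) = (vx − vy + k·ωz)/r = -0.5880/0.06 = -9.8000

(-0.2000, -3.1333, 6.4667, -9.8000)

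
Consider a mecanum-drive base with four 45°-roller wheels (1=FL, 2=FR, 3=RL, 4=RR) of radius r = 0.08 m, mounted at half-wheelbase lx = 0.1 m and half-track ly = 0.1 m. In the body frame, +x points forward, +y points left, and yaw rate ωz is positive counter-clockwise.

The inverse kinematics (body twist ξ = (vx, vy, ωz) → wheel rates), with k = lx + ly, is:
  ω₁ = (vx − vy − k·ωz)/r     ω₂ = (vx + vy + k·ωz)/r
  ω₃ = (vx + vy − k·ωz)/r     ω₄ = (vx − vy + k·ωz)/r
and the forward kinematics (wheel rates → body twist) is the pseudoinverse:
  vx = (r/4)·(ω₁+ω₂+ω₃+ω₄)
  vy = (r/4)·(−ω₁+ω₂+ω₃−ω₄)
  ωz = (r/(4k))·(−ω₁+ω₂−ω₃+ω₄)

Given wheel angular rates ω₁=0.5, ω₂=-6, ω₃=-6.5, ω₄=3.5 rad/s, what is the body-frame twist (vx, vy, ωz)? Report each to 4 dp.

(-0.1700, -0.3300, 0.3500)

k = lx + ly = 0.1 + 0.1 = 0.2000
ω₁+ω₂+ω₃+ω₄ = -8.5000  →  vx = (0.08/4)·-8.5000 = -0.1700
−ω₁+ω₂+ω₃−ω₄ = -16.5000  →  vy = (0.08/4)·-16.5000 = -0.3300
−ω₁+ω₂−ω₃+ω₄ = 3.5000  →  ωz = (0.08/0.8000)·3.5000 = 0.3500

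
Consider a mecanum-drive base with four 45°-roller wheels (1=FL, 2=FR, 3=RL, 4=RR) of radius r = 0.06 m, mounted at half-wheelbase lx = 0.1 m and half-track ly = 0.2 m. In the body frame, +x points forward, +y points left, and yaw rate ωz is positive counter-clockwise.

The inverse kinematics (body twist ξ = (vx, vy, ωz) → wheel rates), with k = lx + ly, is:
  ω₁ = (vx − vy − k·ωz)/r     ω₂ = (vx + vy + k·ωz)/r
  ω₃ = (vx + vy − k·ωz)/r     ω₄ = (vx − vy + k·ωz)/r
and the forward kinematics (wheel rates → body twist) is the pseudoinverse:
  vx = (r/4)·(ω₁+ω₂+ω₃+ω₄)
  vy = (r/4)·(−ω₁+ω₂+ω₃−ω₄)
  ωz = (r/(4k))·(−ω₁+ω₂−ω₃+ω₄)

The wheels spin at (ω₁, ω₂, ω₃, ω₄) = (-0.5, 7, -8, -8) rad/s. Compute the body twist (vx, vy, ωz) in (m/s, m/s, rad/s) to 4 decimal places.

k = lx + ly = 0.1 + 0.2 = 0.3000
ω₁+ω₂+ω₃+ω₄ = -9.5000  →  vx = (0.06/4)·-9.5000 = -0.1425
−ω₁+ω₂+ω₃−ω₄ = 7.5000  →  vy = (0.06/4)·7.5000 = 0.1125
−ω₁+ω₂−ω₃+ω₄ = 7.5000  →  ωz = (0.06/1.2000)·7.5000 = 0.3750

(-0.1425, 0.1125, 0.3750)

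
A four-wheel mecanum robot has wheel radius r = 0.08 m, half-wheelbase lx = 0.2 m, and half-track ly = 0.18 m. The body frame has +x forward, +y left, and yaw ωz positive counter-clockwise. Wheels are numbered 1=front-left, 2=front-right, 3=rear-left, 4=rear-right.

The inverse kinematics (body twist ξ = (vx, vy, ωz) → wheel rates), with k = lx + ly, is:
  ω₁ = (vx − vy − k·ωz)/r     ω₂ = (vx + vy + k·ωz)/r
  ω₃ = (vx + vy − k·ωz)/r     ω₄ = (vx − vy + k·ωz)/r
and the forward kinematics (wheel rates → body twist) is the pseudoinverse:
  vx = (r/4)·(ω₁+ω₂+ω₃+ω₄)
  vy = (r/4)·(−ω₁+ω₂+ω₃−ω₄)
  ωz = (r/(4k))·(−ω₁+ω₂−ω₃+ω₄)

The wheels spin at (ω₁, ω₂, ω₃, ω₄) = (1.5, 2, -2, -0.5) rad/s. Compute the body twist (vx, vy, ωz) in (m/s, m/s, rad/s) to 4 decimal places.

(0.0200, -0.0200, 0.1053)

k = lx + ly = 0.2 + 0.18 = 0.3800
ω₁+ω₂+ω₃+ω₄ = 1.0000  →  vx = (0.08/4)·1.0000 = 0.0200
−ω₁+ω₂+ω₃−ω₄ = -1.0000  →  vy = (0.08/4)·-1.0000 = -0.0200
−ω₁+ω₂−ω₃+ω₄ = 2.0000  →  ωz = (0.08/1.5200)·2.0000 = 0.1053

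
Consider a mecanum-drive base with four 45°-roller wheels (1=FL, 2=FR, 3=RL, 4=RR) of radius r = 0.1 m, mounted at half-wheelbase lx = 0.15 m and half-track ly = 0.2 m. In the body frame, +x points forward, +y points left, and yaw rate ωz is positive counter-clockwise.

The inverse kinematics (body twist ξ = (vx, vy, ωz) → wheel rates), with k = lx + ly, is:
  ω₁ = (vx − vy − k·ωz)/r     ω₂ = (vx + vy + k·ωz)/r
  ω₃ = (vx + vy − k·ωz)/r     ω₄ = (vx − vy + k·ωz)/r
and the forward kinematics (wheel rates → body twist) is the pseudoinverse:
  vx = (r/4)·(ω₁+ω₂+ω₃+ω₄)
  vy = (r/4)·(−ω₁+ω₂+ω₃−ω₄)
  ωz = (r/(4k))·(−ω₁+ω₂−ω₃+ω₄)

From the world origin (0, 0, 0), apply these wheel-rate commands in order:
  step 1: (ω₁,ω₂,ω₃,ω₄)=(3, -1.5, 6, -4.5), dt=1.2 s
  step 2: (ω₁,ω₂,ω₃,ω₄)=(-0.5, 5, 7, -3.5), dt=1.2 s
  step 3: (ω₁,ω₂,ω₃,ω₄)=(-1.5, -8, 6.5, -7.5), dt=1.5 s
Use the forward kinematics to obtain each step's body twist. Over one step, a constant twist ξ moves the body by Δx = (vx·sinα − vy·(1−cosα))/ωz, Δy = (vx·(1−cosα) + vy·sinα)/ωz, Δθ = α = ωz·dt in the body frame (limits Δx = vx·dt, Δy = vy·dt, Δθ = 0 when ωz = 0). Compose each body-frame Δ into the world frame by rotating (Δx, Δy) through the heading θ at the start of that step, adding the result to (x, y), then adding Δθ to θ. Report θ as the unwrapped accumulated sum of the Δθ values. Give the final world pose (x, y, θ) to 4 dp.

(1.0356, -0.2325, -3.9107)

step 1: ξ=(vx,vy,ωz)=(0.0750, 0.1500, -1.0714), dt=1.2 → body Δ=(0.1678, 0.0840, -1.2857) → world pose (0.1678, 0.0840, -1.2857)
step 2: ξ=(vx,vy,ωz)=(0.2000, 0.4000, -0.3571), dt=1.2 → body Δ=(0.3340, 0.4148, -0.4286) → world pose (0.6598, -0.1198, -1.7143)
step 3: ξ=(vx,vy,ωz)=(-0.2625, 0.1875, -1.4643), dt=1.5 → body Δ=(0.0577, 0.3880, -2.1964) → world pose (1.0356, -0.2325, -3.9107)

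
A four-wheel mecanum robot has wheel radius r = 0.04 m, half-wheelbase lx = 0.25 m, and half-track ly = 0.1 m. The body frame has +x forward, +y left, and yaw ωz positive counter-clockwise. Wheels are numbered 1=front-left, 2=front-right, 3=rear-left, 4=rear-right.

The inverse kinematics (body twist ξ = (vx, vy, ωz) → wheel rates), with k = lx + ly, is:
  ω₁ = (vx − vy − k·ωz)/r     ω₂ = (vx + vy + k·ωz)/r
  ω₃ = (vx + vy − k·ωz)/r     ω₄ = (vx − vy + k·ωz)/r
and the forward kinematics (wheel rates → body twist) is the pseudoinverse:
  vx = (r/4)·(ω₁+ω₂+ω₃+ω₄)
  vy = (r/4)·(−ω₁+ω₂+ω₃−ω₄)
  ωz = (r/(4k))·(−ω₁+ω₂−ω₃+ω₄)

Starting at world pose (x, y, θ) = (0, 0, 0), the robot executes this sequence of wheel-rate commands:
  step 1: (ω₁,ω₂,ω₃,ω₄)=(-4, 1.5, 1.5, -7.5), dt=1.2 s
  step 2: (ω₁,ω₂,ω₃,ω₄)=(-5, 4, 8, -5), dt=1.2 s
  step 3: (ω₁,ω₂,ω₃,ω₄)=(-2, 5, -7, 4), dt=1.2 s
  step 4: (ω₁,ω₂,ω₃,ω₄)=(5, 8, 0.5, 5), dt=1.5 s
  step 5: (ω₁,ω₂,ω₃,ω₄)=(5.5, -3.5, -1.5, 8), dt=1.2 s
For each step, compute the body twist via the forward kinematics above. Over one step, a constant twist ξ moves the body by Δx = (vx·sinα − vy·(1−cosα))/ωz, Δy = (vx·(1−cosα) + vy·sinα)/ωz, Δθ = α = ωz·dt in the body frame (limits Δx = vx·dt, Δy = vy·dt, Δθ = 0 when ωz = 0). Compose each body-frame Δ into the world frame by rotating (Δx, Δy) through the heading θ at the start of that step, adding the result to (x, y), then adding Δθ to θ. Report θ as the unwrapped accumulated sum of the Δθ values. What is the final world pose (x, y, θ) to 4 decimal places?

(0.4549, 0.3989, 0.6986)

step 1: ξ=(vx,vy,ωz)=(-0.0850, 0.1450, -0.1000), dt=1.2 → body Δ=(-0.0913, 0.1797, -0.1200) → world pose (-0.0913, 0.1797, -0.1200)
step 2: ξ=(vx,vy,ωz)=(0.0200, 0.2200, -0.1143), dt=1.2 → body Δ=(0.0420, 0.2615, -0.1371) → world pose (-0.0183, 0.4343, -0.2571)
step 3: ξ=(vx,vy,ωz)=(0.0000, -0.0400, 0.5143), dt=1.2 → body Δ=(0.0143, -0.0450, 0.6171) → world pose (-0.0159, 0.3871, 0.3600)
step 4: ξ=(vx,vy,ωz)=(0.1850, -0.0150, 0.2143), dt=1.5 → body Δ=(0.2763, 0.0221, 0.3214) → world pose (0.2349, 0.5052, 0.6814)
step 5: ξ=(vx,vy,ωz)=(0.0850, -0.1850, 0.0143), dt=1.2 → body Δ=(0.1039, -0.2211, 0.0171) → world pose (0.4549, 0.3989, 0.6986)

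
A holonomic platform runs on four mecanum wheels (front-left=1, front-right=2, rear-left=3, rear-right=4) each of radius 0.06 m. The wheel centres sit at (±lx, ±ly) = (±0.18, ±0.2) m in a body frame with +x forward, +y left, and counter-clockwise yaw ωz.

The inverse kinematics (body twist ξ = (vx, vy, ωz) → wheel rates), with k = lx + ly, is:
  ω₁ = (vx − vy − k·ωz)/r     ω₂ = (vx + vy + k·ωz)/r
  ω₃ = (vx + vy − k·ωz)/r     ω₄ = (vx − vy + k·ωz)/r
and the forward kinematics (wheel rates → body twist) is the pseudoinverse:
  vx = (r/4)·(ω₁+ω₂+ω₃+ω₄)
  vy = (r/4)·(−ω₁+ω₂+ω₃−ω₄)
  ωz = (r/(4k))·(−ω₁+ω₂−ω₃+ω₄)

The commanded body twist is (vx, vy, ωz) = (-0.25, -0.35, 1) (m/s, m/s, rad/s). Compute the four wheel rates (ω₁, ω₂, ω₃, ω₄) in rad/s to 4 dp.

k = lx + ly = 0.18 + 0.2 = 0.3800;  k·ωz = 0.3800·1 = 0.3800
ω₁ (FL) = (vx − vy − k·ωz)/r = -0.2800/0.06 = -4.6667
ω₂ (FR) = (vx + vy + k·ωz)/r = -0.2200/0.06 = -3.6667
ω₃ (RL) = (vx + vy − k·ωz)/r = -0.9800/0.06 = -16.3333
ω₄ (RR) = (vx − vy + k·ωz)/r = 0.4800/0.06 = 8.0000

(-4.6667, -3.6667, -16.3333, 8.0000)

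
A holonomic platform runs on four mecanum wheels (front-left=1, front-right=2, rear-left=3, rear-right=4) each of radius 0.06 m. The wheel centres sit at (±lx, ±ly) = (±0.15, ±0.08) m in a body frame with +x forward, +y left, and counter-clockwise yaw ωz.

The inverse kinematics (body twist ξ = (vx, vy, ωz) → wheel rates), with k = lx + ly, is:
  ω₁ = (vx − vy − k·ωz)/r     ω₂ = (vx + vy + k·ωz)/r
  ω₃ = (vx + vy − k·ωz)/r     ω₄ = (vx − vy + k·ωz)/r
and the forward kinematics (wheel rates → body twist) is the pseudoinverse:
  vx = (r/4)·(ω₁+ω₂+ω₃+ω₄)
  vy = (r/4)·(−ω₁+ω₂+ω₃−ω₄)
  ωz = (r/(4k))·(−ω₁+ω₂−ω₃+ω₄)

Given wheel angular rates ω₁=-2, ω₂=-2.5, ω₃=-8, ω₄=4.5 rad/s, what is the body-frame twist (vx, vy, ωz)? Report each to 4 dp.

k = lx + ly = 0.15 + 0.08 = 0.2300
ω₁+ω₂+ω₃+ω₄ = -8.0000  →  vx = (0.06/4)·-8.0000 = -0.1200
−ω₁+ω₂+ω₃−ω₄ = -13.0000  →  vy = (0.06/4)·-13.0000 = -0.1950
−ω₁+ω₂−ω₃+ω₄ = 12.0000  →  ωz = (0.06/0.9200)·12.0000 = 0.7826

(-0.1200, -0.1950, 0.7826)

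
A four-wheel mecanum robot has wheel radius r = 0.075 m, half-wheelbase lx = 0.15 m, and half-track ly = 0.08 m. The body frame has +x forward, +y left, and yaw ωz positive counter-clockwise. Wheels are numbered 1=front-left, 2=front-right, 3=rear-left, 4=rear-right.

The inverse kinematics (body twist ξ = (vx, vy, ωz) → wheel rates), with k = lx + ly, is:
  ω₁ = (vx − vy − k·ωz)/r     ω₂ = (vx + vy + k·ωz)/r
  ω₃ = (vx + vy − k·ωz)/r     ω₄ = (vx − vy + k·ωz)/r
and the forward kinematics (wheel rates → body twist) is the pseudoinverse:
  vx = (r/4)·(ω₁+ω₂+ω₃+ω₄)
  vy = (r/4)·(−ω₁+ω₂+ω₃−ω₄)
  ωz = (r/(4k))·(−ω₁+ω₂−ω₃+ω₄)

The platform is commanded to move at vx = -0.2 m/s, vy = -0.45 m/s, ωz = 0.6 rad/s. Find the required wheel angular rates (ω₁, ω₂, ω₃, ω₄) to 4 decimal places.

k = lx + ly = 0.15 + 0.08 = 0.2300;  k·ωz = 0.2300·0.6 = 0.1380
ω₁ (FL) = (vx − vy − k·ωz)/r = 0.1120/0.075 = 1.4933
ω₂ (FR) = (vx + vy + k·ωz)/r = -0.5120/0.075 = -6.8267
ω₃ (RL) = (vx + vy − k·ωz)/r = -0.7880/0.075 = -10.5067
ω₄ (RR) = (vx − vy + k·ωz)/r = 0.3880/0.075 = 5.1733

(1.4933, -6.8267, -10.5067, 5.1733)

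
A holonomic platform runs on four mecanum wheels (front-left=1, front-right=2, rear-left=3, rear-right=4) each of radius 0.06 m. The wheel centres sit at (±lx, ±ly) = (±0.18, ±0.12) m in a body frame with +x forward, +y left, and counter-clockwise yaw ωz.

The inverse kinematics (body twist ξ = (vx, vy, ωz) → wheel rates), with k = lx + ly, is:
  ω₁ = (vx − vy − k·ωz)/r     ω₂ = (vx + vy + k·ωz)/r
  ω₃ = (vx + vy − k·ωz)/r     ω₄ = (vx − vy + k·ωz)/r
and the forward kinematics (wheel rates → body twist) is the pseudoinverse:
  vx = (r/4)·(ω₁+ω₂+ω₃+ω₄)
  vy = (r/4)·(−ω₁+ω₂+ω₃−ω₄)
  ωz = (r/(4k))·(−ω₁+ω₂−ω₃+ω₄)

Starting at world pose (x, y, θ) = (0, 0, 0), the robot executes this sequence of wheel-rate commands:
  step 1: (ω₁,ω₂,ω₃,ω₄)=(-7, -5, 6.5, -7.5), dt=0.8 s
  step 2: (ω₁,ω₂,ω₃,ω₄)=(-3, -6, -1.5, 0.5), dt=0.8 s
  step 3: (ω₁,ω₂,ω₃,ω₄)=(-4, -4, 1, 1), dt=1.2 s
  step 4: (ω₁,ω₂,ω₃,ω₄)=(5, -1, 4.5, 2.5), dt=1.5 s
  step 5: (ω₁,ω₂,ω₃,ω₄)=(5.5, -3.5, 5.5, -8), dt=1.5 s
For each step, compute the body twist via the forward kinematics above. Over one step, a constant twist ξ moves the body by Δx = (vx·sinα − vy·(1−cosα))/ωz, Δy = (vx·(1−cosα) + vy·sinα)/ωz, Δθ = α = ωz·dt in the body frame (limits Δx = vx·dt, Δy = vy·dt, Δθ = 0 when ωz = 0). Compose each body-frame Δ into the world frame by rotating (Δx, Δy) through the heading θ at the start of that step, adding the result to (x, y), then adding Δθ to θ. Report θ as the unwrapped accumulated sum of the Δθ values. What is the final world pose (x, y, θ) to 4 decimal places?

step 1: ξ=(vx,vy,ωz)=(-0.1950, 0.2400, -0.6000), dt=0.8 → body Δ=(-0.1049, 0.2214, -0.4800) → world pose (-0.1049, 0.2214, -0.4800)
step 2: ξ=(vx,vy,ωz)=(-0.1500, -0.0750, -0.0500), dt=0.8 → body Δ=(-0.1212, -0.0576, -0.0400) → world pose (-0.2389, 0.2263, -0.5200)
step 3: ξ=(vx,vy,ωz)=(-0.0900, 0.0000, 0.0000), dt=1.2 → body Δ=(-0.1080, 0.0000, 0.0000) → world pose (-0.3327, 0.2800, -0.5200)
step 4: ξ=(vx,vy,ωz)=(0.1650, -0.0600, -0.4000), dt=1.5 → body Δ=(0.2067, -0.1567, -0.6000) → world pose (-0.2312, 0.0412, -1.1200)
step 5: ξ=(vx,vy,ωz)=(-0.0075, 0.0675, -1.1250), dt=1.5 → body Δ=(0.0604, 0.0670, -1.6875) → world pose (-0.1445, 0.0161, -2.8075)

(-0.1445, 0.0161, -2.8075)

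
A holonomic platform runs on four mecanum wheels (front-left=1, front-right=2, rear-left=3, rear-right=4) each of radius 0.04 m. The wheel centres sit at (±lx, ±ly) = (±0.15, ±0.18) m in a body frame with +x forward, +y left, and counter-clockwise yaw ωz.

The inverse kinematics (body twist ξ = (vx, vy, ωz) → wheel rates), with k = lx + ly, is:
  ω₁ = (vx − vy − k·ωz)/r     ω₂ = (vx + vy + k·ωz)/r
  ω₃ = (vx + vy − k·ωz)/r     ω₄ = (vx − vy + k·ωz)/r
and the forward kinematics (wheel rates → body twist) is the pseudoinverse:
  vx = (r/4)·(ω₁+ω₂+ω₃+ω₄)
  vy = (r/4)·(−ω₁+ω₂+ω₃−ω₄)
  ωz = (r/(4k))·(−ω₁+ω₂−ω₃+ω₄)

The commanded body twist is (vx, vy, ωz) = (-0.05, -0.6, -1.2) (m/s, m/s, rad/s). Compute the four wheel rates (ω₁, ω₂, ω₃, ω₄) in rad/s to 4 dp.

k = lx + ly = 0.15 + 0.18 = 0.3300;  k·ωz = 0.3300·-1.2 = -0.3960
ω₁ (FL) = (vx − vy − k·ωz)/r = 0.9460/0.04 = 23.6500
ω₂ (FR) = (vx + vy + k·ωz)/r = -1.0460/0.04 = -26.1500
ω₃ (RL) = (vx + vy − k·ωz)/r = -0.2540/0.04 = -6.3500
ω₄ (RR) = (vx − vy + k·ωz)/r = 0.1540/0.04 = 3.8500

(23.6500, -26.1500, -6.3500, 3.8500)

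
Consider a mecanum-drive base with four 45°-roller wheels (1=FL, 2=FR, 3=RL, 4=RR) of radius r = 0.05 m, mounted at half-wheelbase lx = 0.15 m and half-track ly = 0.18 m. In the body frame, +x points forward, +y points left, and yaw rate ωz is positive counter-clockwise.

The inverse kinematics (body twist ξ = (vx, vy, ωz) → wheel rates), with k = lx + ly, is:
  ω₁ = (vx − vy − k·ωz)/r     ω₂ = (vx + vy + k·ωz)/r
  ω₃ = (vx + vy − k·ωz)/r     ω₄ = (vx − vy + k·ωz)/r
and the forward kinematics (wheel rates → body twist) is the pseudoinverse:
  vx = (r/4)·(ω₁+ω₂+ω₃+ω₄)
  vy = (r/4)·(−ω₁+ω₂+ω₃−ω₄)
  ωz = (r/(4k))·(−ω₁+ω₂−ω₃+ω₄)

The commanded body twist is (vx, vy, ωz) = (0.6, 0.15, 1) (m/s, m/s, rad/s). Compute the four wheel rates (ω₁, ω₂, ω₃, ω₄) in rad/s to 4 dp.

k = lx + ly = 0.15 + 0.18 = 0.3300;  k·ωz = 0.3300·1 = 0.3300
ω₁ (FL) = (vx − vy − k·ωz)/r = 0.1200/0.05 = 2.4000
ω₂ (FR) = (vx + vy + k·ωz)/r = 1.0800/0.05 = 21.6000
ω₃ (RL) = (vx + vy − k·ωz)/r = 0.4200/0.05 = 8.4000
ω₄ (RR) = (vx − vy + k·ωz)/r = 0.7800/0.05 = 15.6000

(2.4000, 21.6000, 8.4000, 15.6000)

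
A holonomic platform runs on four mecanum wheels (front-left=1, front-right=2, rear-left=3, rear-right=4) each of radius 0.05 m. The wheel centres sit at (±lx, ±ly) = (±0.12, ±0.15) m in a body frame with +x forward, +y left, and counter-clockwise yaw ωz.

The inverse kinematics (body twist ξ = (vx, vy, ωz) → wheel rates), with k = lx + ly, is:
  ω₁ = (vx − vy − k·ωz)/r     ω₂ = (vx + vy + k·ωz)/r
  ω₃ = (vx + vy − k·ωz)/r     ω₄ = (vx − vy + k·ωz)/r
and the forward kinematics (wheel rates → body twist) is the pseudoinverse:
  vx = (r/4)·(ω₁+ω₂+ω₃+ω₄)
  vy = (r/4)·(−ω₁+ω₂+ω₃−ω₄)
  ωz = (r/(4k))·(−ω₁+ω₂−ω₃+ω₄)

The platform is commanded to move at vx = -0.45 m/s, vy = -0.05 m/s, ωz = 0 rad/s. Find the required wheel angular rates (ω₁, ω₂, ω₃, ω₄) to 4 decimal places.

k = lx + ly = 0.12 + 0.15 = 0.2700;  k·ωz = 0.2700·0 = 0.0000
ω₁ (FL) = (vx − vy − k·ωz)/r = -0.4000/0.05 = -8.0000
ω₂ (FR) = (vx + vy + k·ωz)/r = -0.5000/0.05 = -10.0000
ω₃ (RL) = (vx + vy − k·ωz)/r = -0.5000/0.05 = -10.0000
ω₄ (RR) = (vx − vy + k·ωz)/r = -0.4000/0.05 = -8.0000

(-8.0000, -10.0000, -10.0000, -8.0000)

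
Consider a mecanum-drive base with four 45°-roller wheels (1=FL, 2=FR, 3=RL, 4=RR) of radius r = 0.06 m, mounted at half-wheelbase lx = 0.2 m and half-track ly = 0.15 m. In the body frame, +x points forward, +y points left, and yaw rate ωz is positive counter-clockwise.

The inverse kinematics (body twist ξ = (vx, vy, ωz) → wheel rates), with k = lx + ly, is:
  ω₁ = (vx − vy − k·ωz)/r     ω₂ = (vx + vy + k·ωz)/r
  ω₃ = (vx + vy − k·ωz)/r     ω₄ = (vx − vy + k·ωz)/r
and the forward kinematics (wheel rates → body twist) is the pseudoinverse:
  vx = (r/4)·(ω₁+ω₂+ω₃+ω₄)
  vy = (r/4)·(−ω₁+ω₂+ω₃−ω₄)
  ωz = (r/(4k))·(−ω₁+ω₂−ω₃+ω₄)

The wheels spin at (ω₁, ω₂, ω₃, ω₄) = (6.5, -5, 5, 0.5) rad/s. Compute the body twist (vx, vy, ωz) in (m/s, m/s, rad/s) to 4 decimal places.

k = lx + ly = 0.2 + 0.15 = 0.3500
ω₁+ω₂+ω₃+ω₄ = 7.0000  →  vx = (0.06/4)·7.0000 = 0.1050
−ω₁+ω₂+ω₃−ω₄ = -7.0000  →  vy = (0.06/4)·-7.0000 = -0.1050
−ω₁+ω₂−ω₃+ω₄ = -16.0000  →  ωz = (0.06/1.4000)·-16.0000 = -0.6857

(0.1050, -0.1050, -0.6857)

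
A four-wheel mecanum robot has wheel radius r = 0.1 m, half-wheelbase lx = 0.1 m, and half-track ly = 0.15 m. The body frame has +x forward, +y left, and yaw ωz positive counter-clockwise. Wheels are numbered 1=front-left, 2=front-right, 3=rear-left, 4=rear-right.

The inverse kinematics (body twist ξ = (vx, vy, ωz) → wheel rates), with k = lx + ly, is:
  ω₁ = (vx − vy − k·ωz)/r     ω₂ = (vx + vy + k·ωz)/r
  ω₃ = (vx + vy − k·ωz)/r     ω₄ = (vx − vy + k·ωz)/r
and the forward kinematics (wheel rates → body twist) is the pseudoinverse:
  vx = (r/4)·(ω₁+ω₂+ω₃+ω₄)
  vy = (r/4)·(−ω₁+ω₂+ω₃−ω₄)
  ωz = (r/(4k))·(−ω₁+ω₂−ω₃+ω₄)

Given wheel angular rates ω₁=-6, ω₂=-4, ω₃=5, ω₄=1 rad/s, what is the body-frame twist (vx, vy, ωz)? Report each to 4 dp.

(-0.1000, 0.1500, -0.2000)

k = lx + ly = 0.1 + 0.15 = 0.2500
ω₁+ω₂+ω₃+ω₄ = -4.0000  →  vx = (0.1/4)·-4.0000 = -0.1000
−ω₁+ω₂+ω₃−ω₄ = 6.0000  →  vy = (0.1/4)·6.0000 = 0.1500
−ω₁+ω₂−ω₃+ω₄ = -2.0000  →  ωz = (0.1/1.0000)·-2.0000 = -0.2000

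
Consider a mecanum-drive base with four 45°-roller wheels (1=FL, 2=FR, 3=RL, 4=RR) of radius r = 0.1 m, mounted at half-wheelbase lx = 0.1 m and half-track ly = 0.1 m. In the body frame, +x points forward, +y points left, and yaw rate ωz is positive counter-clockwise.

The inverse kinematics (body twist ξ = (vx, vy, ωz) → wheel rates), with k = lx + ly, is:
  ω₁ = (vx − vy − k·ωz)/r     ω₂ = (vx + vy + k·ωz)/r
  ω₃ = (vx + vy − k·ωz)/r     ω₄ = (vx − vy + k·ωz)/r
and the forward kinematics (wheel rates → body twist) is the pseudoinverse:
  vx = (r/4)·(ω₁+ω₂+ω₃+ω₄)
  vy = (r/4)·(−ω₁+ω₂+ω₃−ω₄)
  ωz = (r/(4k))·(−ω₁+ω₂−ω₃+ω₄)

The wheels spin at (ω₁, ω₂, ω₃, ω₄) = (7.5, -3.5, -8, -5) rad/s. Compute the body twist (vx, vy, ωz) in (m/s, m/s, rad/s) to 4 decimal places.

(-0.2250, -0.3500, -1.0000)

k = lx + ly = 0.1 + 0.1 = 0.2000
ω₁+ω₂+ω₃+ω₄ = -9.0000  →  vx = (0.1/4)·-9.0000 = -0.2250
−ω₁+ω₂+ω₃−ω₄ = -14.0000  →  vy = (0.1/4)·-14.0000 = -0.3500
−ω₁+ω₂−ω₃+ω₄ = -8.0000  →  ωz = (0.1/0.8000)·-8.0000 = -1.0000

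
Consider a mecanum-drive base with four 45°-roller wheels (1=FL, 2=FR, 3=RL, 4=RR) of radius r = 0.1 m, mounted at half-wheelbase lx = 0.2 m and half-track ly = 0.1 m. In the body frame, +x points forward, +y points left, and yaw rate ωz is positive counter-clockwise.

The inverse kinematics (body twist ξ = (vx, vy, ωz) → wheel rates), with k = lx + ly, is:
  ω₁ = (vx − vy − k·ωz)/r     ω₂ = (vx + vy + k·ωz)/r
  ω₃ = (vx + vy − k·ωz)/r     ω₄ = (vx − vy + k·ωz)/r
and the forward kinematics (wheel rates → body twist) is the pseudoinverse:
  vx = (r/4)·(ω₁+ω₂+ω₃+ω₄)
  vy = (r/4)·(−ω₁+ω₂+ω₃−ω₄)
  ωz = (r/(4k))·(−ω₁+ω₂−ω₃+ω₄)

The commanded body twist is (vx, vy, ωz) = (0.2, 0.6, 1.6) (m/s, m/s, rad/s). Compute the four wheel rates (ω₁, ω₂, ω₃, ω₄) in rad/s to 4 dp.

k = lx + ly = 0.2 + 0.1 = 0.3000;  k·ωz = 0.3000·1.6 = 0.4800
ω₁ (FL) = (vx − vy − k·ωz)/r = -0.8800/0.1 = -8.8000
ω₂ (FR) = (vx + vy + k·ωz)/r = 1.2800/0.1 = 12.8000
ω₃ (RL) = (vx + vy − k·ωz)/r = 0.3200/0.1 = 3.2000
ω₄ (RR) = (vx − vy + k·ωz)/r = 0.0800/0.1 = 0.8000

(-8.8000, 12.8000, 3.2000, 0.8000)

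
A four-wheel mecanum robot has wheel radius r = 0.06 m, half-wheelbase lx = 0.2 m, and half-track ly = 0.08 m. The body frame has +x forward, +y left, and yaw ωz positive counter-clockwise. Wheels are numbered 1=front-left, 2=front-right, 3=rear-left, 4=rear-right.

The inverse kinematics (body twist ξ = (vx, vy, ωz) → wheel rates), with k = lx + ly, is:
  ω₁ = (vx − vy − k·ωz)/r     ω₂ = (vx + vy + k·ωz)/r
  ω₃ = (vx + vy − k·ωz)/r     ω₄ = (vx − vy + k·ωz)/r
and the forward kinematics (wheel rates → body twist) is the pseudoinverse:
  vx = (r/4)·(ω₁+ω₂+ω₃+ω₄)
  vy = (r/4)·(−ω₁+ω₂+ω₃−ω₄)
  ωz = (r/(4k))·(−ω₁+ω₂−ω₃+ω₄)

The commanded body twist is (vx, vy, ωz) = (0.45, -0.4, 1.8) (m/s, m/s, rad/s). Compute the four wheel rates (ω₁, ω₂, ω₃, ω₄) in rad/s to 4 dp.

k = lx + ly = 0.2 + 0.08 = 0.2800;  k·ωz = 0.2800·1.8 = 0.5040
ω₁ (FL) = (vx − vy − k·ωz)/r = 0.3460/0.06 = 5.7667
ω₂ (FR) = (vx + vy + k·ωz)/r = 0.5540/0.06 = 9.2333
ω₃ (RL) = (vx + vy − k·ωz)/r = -0.4540/0.06 = -7.5667
ω₄ (RR) = (vx − vy + k·ωz)/r = 1.3540/0.06 = 22.5667

(5.7667, 9.2333, -7.5667, 22.5667)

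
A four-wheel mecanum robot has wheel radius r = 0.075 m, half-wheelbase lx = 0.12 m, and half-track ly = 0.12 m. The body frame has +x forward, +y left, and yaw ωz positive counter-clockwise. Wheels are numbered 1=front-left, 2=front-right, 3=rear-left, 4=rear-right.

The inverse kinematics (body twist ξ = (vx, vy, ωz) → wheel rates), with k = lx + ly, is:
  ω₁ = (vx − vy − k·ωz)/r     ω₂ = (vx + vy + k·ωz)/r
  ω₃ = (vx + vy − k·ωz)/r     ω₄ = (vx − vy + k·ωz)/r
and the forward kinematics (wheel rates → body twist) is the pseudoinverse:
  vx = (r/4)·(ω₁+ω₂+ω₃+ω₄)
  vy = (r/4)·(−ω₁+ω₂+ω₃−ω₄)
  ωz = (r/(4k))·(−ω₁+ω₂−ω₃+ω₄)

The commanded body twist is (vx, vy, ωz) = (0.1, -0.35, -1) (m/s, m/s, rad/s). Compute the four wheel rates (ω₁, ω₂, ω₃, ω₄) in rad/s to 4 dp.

(9.2000, -6.5333, -0.1333, 2.8000)

k = lx + ly = 0.12 + 0.12 = 0.2400;  k·ωz = 0.2400·-1 = -0.2400
ω₁ (FL) = (vx − vy − k·ωz)/r = 0.6900/0.075 = 9.2000
ω₂ (FR) = (vx + vy + k·ωz)/r = -0.4900/0.075 = -6.5333
ω₃ (RL) = (vx + vy − k·ωz)/r = -0.0100/0.075 = -0.1333
ω₄ (RR) = (vx − vy + k·ωz)/r = 0.2100/0.075 = 2.8000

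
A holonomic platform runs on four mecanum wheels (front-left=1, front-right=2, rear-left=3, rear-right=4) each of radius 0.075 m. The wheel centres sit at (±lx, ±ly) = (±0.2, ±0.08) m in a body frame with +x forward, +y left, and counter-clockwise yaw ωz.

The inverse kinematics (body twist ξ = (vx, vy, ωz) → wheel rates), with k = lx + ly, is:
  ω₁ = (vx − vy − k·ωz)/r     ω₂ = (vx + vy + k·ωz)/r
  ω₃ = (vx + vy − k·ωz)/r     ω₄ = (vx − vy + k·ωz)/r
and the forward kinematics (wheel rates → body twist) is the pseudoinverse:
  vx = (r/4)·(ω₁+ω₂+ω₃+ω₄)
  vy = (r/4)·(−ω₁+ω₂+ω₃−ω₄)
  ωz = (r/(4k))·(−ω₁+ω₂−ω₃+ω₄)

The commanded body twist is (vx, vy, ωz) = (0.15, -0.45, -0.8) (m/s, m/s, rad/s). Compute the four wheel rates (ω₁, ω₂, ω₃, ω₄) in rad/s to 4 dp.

(10.9867, -6.9867, -1.0133, 5.0133)

k = lx + ly = 0.2 + 0.08 = 0.2800;  k·ωz = 0.2800·-0.8 = -0.2240
ω₁ (FL) = (vx − vy − k·ωz)/r = 0.8240/0.075 = 10.9867
ω₂ (FR) = (vx + vy + k·ωz)/r = -0.5240/0.075 = -6.9867
ω₃ (RL) = (vx + vy − k·ωz)/r = -0.0760/0.075 = -1.0133
ω₄ (RR) = (vx − vy + k·ωz)/r = 0.3760/0.075 = 5.0133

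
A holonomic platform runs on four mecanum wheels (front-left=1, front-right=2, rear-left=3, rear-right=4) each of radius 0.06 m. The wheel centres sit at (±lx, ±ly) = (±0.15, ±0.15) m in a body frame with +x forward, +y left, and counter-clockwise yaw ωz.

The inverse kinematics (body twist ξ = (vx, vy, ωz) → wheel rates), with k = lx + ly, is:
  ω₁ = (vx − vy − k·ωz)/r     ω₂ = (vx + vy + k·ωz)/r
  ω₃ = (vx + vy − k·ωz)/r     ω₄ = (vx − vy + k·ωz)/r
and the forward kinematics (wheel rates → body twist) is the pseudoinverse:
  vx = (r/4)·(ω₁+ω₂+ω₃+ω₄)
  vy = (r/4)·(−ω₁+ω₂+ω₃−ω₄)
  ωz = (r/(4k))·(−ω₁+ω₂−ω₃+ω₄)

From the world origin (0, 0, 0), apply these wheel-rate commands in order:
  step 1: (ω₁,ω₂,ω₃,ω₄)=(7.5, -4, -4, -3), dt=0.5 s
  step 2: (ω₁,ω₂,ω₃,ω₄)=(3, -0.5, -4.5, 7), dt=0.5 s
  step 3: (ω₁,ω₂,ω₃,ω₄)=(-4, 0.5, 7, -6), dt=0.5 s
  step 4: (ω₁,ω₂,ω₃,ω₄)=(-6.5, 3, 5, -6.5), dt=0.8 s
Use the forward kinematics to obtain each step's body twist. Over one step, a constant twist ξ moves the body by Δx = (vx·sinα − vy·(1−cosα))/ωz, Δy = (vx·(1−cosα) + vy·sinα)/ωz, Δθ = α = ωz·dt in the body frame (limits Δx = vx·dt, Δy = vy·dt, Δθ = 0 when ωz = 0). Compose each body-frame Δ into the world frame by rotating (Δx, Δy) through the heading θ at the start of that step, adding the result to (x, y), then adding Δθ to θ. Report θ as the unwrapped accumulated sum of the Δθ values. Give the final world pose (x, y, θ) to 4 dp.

step 1: ξ=(vx,vy,ωz)=(-0.0525, -0.1875, -0.5250), dt=0.5 → body Δ=(-0.0382, -0.0893, -0.2625) → world pose (-0.0382, -0.0893, -0.2625)
step 2: ξ=(vx,vy,ωz)=(0.0750, -0.2250, 0.4000), dt=0.5 → body Δ=(0.0485, -0.1080, 0.2000) → world pose (-0.0194, -0.2061, -0.0625)
step 3: ξ=(vx,vy,ωz)=(-0.0375, 0.2625, -0.4250), dt=0.5 → body Δ=(-0.0047, 0.1322, -0.2125) → world pose (-0.0159, -0.0739, -0.2750)
step 4: ξ=(vx,vy,ωz)=(-0.0750, 0.3150, -0.1000), dt=0.8 → body Δ=(-0.0499, 0.2541, -0.0800) → world pose (0.0052, 0.1843, -0.3550)

(0.0052, 0.1843, -0.3550)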